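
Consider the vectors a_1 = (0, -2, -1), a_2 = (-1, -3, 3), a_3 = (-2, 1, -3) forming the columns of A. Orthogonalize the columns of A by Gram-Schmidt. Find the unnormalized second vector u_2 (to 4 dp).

a_1 = (0, -2, -1); ‖a_1‖ = 2.2361, so e_1 = (0.0000, -0.8944, -0.4472).
e_1·a_2 = 0.0000·(-1) + (-0.8944)·(-3) + (-0.4472)·3 = 1.3416.
u_2 = a_2 − 1.3416·e_1 = (-1.0000, -1.8000, 3.6000).

u_2 = (-1.0000, -1.8000, 3.6000)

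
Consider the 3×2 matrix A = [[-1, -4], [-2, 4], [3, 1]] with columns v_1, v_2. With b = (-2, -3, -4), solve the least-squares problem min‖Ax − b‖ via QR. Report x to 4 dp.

q_1 = v_1/‖v_1‖ = (-1, -2, 3)/3.7417 = (-0.2673, -0.5345, 0.8018).
r_{12} = q_1·v_2 = -0.2673.
u_2 = v_2 + 0.2673·q_1 = (-4.0714, 3.8571, 1.2143).
‖u_2‖ = 5.7383, so q_2 = (-0.7095, 0.6722, 0.2116).
Qᵀb = (-1.0690, -1.4439).
Back-substitute: x_2 = -1.4439/5.7383 = -0.2516.
x_1 = (-1.0690 + 0.2673·(-0.2516))/3.7417 = -0.3037.

x = (-0.3037, -0.2516)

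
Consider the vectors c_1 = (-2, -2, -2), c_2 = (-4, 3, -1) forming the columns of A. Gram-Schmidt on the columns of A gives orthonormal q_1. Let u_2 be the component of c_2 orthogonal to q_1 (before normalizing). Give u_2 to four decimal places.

c_1 = (-2, -2, -2); ‖c_1‖ = 3.4641, so q_1 = (-0.5774, -0.5774, -0.5774).
q_1·c_2 = (-0.5774)·(-4) + (-0.5774)·3 + (-0.5774)·(-1) = 1.1547.
u_2 = c_2 − 1.1547·q_1 = (-3.3333, 3.6667, -0.3333).

u_2 = (-3.3333, 3.6667, -0.3333)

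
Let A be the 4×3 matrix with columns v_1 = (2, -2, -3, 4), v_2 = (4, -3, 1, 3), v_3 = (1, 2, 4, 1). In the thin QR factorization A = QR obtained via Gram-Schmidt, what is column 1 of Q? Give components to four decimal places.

q_1 = (0.3482, -0.3482, -0.5222, 0.6963)

v_1 = (2, -2, -3, 4); ‖v_1‖ = 5.7446, so q_1 = (0.3482, -0.3482, -0.5222, 0.6963).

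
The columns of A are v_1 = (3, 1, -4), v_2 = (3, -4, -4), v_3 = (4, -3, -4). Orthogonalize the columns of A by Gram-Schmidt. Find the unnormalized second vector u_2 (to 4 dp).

v_1 = (3, 1, -4); ‖v_1‖ = 5.0990, so q_1 = (0.5883, 0.1961, -0.7845).
q_1·v_2 = 0.5883·3 + 0.1961·(-4) + (-0.7845)·(-4) = 4.1184.
u_2 = v_2 − 4.1184·q_1 = (0.5769, -4.8077, -0.7692).

u_2 = (0.5769, -4.8077, -0.7692)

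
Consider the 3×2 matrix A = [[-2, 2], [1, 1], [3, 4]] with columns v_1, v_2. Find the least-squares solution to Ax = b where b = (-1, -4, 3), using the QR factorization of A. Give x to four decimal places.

x = (0.4366, 0.0986)

v_1 = (-2, 1, 3); ‖v_1‖ = 3.7417, so e_1 = (-0.5345, 0.2673, 0.8018).
e_1·v_2 = (-0.5345)·2 + 0.2673·1 + 0.8018·4 = 2.4054.
u_2 = v_2 − 2.4054·e_1 = (3.2857, 0.3571, 2.0714).
‖u_2‖ = 3.9005, so e_2 = (0.8424, 0.0916, 0.5311).
Qᵀb = (1.8708, 0.3846).
Back-substitute: x_2 = 0.3846/3.9005 = 0.0986.
x_1 = (1.8708 − 2.4054·0.0986)/3.7417 = 0.4366.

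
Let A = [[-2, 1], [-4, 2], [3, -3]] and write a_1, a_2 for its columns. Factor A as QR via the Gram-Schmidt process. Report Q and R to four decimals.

Q = [[-0.3714, -0.2491], [-0.7428, -0.4983], [0.5571, -0.8305]], R = [[5.3852, -3.5282], [0.0000, 1.2457]]

a_1 = (-2, -4, 3); ‖a_1‖ = 5.3852, so q_1 = (-0.3714, -0.7428, 0.5571).
q_1·a_2 = (-0.3714)·1 + (-0.7428)·2 + 0.5571·(-3) = -3.5282.
u_2 = a_2 + 3.5282·q_1 = (-0.3103, -0.6207, -1.0345).
‖u_2‖ = 1.2457, so q_2 = (-0.2491, -0.4983, -0.8305).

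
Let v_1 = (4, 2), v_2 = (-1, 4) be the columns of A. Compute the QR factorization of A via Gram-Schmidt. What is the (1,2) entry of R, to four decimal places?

r_{12} = 0.8944

v_1 = (4, 2); ‖v_1‖ = 4.4721, so e_1 = (0.8944, 0.4472).
r_{12} = e_1·v_2 = 0.8944.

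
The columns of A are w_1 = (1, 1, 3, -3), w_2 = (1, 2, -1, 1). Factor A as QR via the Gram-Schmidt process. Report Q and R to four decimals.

Q = [[0.2236, 0.4493], [0.2236, 0.8401], [0.6708, -0.2149], [-0.6708, 0.2149]], R = [[4.4721, -0.6708], [0.0000, 2.5593]]

w_1 = (1, 1, 3, -3); ‖w_1‖ = 4.4721, so q_1 = (0.2236, 0.2236, 0.6708, -0.6708).
q_1·w_2 = 0.2236·1 + 0.2236·2 + 0.6708·(-1) + (-0.6708)·1 = -0.6708.
u_2 = w_2 + 0.6708·q_1 = (1.1500, 2.1500, -0.5500, 0.5500).
‖u_2‖ = 2.5593, so q_2 = (0.4493, 0.8401, -0.2149, 0.2149).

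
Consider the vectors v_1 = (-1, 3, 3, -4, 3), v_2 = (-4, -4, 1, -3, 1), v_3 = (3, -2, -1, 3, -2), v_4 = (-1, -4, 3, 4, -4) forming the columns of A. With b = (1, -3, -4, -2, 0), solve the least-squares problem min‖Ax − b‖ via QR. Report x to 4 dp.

x = (-0.4173, 0.8261, 0.9678, -0.8378)

v_1 = (-1, 3, 3, -4, 3); ‖v_1‖ = 6.6332, so e_1 = (-0.1508, 0.4523, 0.4523, -0.6030, 0.4523).
e_1·v_2 = (-0.1508)·(-4) + 0.4523·(-4) + 0.4523·1 + (-0.6030)·(-3) + 0.4523·1 = 1.5076.
u_2 = v_2 − 1.5076·e_1 = (-3.7727, -4.6818, 0.3182, -2.0909, 0.3182).
‖u_2‖ = 6.3818, so e_2 = (-0.5912, -0.7336, 0.0499, -0.3276, 0.0499).
e_1·v_3 = (-0.1508)·3 + 0.4523·(-2) + 0.4523·(-1) + (-0.6030)·3 + 0.4523·(-2) = -4.5227; e_2·v_3 = (-0.5912)·3 + (-0.7336)·(-2) + 0.0499·(-1) + (-0.3276)·3 + 0.0499·(-2) = -1.4388.
u_3 = v_3 + 4.5227·e_1 + 1.4388·e_2 = (1.4676, -1.0100, 1.1172, -0.1987, 0.1172).
‖u_3‖ = 2.1155, so e_3 = (0.6937, -0.4774, 0.5281, -0.0939, 0.0554).
e_1·v_4 = (-0.1508)·(-1) + 0.4523·(-4) + 0.4523·3 + (-0.6030)·4 + 0.4523·(-4) = -4.5227; e_2·v_4 = (-0.5912)·(-1) + (-0.7336)·(-4) + 0.0499·3 + (-0.3276)·4 + 0.0499·(-4) = 2.1653; e_3·v_4 = 0.6937·(-1) + (-0.4774)·(-4) + 0.5281·3 + (-0.0939)·4 + 0.0554·(-4) = 2.2031.
u_4 = v_4 + 4.5227·e_1 − 2.1653·e_2 − 2.2031·e_3 = (-1.9302, 0.6858, 3.7741, 2.1890, -2.1845).
‖u_4‖ = 5.2918, so e_4 = (-0.3647, 0.1296, 0.7132, 0.4137, -0.4128).
Qᵀb = (-2.1106, 2.0655, 0.2015, -4.4336).
Back-substitute: x_4 = -4.4336/5.2918 = -0.8378.
x_3 = (0.2015 − 2.2031·(-0.8378))/2.1155 = 0.9678.
x_2 = (2.0655 + 1.4388·0.9678 − 2.1653·(-0.8378))/6.3818 = 0.8261.
x_1 = (-2.1106 − 1.5076·0.8261 + 4.5227·0.9678 + 4.5227·(-0.8378))/6.6332 = -0.4173.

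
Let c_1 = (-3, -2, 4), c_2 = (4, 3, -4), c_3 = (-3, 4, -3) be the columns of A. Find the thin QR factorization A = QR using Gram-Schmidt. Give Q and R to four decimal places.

Q = [[-0.5571, 0.4526, -0.6963], [-0.3714, 0.6142, 0.6963], [0.7428, 0.6465, -0.1741]], R = [[5.3852, -6.3136, -2.0426], [0.0000, 1.0667, -0.8405], [0.0000, 0.0000, 5.3964]]

c_1 = (-3, -2, 4); ‖c_1‖ = 5.3852, so e_1 = (-0.5571, -0.3714, 0.7428).
e_1·c_2 = (-0.5571)·4 + (-0.3714)·3 + 0.7428·(-4) = -6.3136.
u_2 = c_2 + 6.3136·e_1 = (0.4828, 0.6552, 0.6897).
‖u_2‖ = 1.0667, so e_2 = (0.4526, 0.6142, 0.6465).
e_1·c_3 = (-0.5571)·(-3) + (-0.3714)·4 + 0.7428·(-3) = -2.0426; e_2·c_3 = 0.4526·(-3) + 0.6142·4 + 0.6465·(-3) = -0.8405.
u_3 = c_3 + 2.0426·e_1 + 0.8405·e_2 = (-3.7576, 3.7576, -0.9394).
‖u_3‖ = 5.3964, so e_3 = (-0.6963, 0.6963, -0.1741).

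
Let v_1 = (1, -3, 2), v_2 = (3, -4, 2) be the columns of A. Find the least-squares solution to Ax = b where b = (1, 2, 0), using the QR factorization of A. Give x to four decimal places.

v_1 = (1, -3, 2); ‖v_1‖ = 3.7417, so e_1 = (0.2673, -0.8018, 0.5345).
e_1·v_2 = 0.2673·3 + (-0.8018)·(-4) + 0.5345·2 = 5.0780.
u_2 = v_2 − 5.0780·e_1 = (1.6429, 0.0714, -0.7143).
‖u_2‖ = 1.7928, so e_2 = (0.9163, 0.0398, -0.3984).
Qᵀb = (-1.3363, 0.9960).
Back-substitute: x_2 = 0.9960/1.7928 = 0.5556.
x_1 = (-1.3363 − 5.0780·0.5556)/3.7417 = -1.1111.

x = (-1.1111, 0.5556)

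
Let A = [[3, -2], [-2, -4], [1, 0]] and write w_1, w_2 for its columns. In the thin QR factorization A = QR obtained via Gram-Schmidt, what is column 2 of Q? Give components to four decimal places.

w_1 = (3, -2, 1); ‖w_1‖ = 3.7417, so q_1 = (0.8018, -0.5345, 0.2673).
q_1·w_2 = 0.8018·(-2) + (-0.5345)·(-4) + 0.2673·0 = 0.5345.
u_2 = w_2 − 0.5345·q_1 = (-2.4286, -3.7143, -0.1429).
‖u_2‖ = 4.4401, so q_2 = (-0.5470, -0.8365, -0.0322).

q_2 = (-0.5470, -0.8365, -0.0322)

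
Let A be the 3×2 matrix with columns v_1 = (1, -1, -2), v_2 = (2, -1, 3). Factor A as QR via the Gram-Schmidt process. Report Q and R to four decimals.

v_1 = (1, -1, -2); ‖v_1‖ = 2.4495, so q_1 = (0.4082, -0.4082, -0.8165).
q_1·v_2 = 0.4082·2 + (-0.4082)·(-1) + (-0.8165)·3 = -1.2247.
u_2 = v_2 + 1.2247·q_1 = (2.5000, -1.5000, 2.0000).
‖u_2‖ = 3.5355, so q_2 = (0.7071, -0.4243, 0.5657).

Q = [[0.4082, 0.7071], [-0.4082, -0.4243], [-0.8165, 0.5657]], R = [[2.4495, -1.2247], [0.0000, 3.5355]]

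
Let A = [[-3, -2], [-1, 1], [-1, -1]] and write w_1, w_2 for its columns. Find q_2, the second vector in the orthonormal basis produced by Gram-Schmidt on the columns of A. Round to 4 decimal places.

q_2 = (-0.2202, 0.9358, -0.2752)

w_1 = (-3, -1, -1); ‖w_1‖ = 3.3166, so q_1 = (-0.9045, -0.3015, -0.3015).
q_1·w_2 = (-0.9045)·(-2) + (-0.3015)·1 + (-0.3015)·(-1) = 1.8091.
u_2 = w_2 − 1.8091·q_1 = (-0.3636, 1.5455, -0.4545).
‖u_2‖ = 1.6514, so q_2 = (-0.2202, 0.9358, -0.2752).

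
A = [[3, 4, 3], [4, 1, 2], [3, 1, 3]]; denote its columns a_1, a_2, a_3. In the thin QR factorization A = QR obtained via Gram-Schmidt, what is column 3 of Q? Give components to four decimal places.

e_1 = a_1/‖a_1‖ = (3, 4, 3)/5.8310 = (0.5145, 0.6860, 0.5145).
r_{12} = e_1·a_2 = 3.2585.
u_2 = a_2 − 3.2585·e_1 = (2.3235, -1.2353, -0.6765).
‖u_2‖ = 2.7170, so e_2 = (0.8552, -0.4546, -0.2490).
r_{13} = e_1·a_3 = 4.4590; r_{23} = e_2·a_3 = 0.9093.
u_3 = a_3 − 4.4590·e_1 − 0.9093·e_2 = (-0.0717, -0.6454, 0.9323).
‖u_3‖ = 1.1361, so e_3 = (-0.0631, -0.5681, 0.8206).

e_3 = (-0.0631, -0.5681, 0.8206)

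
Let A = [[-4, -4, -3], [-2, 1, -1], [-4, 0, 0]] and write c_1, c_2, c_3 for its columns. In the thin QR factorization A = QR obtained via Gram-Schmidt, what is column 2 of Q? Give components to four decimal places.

c_1 = (-4, -2, -4); ‖c_1‖ = 6.0000, so e_1 = (-0.6667, -0.3333, -0.6667).
e_1·c_2 = (-0.6667)·(-4) + (-0.3333)·1 + (-0.6667)·0 = 2.3333.
u_2 = c_2 − 2.3333·e_1 = (-2.4444, 1.7778, 1.5556).
‖u_2‖ = 3.3993, so e_2 = (-0.7191, 0.5230, 0.4576).

e_2 = (-0.7191, 0.5230, 0.4576)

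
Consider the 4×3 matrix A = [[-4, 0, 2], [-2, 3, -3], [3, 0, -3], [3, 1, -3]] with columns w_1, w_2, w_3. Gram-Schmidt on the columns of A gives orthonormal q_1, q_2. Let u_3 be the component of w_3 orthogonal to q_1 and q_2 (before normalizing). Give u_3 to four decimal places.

q_1 = w_1/‖w_1‖ = (-4, -2, 3, 3)/6.1644 = (-0.6489, -0.3244, 0.4867, 0.4867).
r_{12} = q_1·w_2 = -0.4867.
u_2 = w_2 + 0.4867·q_1 = (-0.3158, 2.8421, 0.2368, 1.2368).
‖u_2‖ = 3.1246, so q_2 = (-0.1011, 0.9096, 0.0758, 0.3958).
r_{13} = q_1·w_3 = -3.2444; r_{23} = q_2·w_3 = -4.3458.
u_3 = w_3 + 3.2444·q_1 + 4.3458·q_2 = (-0.5445, -0.0997, -1.0916, 0.2992).

u_3 = (-0.5445, -0.0997, -1.0916, 0.2992)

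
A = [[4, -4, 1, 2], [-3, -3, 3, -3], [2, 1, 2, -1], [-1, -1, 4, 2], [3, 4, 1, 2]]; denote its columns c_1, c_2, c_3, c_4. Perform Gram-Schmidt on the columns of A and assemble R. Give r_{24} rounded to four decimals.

q_1 = c_1/‖c_1‖ = (4, -3, 2, -1, 3)/6.2450 = (0.6405, -0.4804, 0.3203, -0.1601, 0.4804).
r_{12} = q_1·c_2 = 1.2810.
u_2 = c_2 − 1.2810·q_1 = (-4.8205, -2.3846, 0.5897, -0.7949, 3.3846).
‖u_2‖ = 6.4311, so q_2 = (-0.7496, -0.3708, 0.0917, -0.1236, 0.5263).
r_{24} = q_2·c_4 = 0.3269.

r_{24} = 0.3269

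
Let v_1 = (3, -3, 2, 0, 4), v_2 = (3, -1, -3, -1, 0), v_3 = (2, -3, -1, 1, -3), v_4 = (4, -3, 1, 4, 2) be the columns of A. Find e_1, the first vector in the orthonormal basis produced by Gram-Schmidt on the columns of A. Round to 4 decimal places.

e_1 = (0.4867, -0.4867, 0.3244, 0.0000, 0.6489)

v_1 = (3, -3, 2, 0, 4); ‖v_1‖ = 6.1644, so e_1 = (0.4867, -0.4867, 0.3244, 0.0000, 0.6489).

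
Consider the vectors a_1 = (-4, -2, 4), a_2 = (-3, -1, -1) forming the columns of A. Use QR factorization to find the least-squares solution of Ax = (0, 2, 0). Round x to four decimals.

q_1 = a_1/‖a_1‖ = (-4, -2, 4)/6.0000 = (-0.6667, -0.3333, 0.6667).
r_{12} = q_1·a_2 = 1.6667.
u_2 = a_2 − 1.6667·q_1 = (-1.8889, -0.4444, -2.1111).
‖u_2‖ = 2.8674, so q_2 = (-0.6587, -0.1550, -0.7362).
Qᵀb = (-0.6667, -0.3100).
Back-substitute: x_2 = -0.3100/2.8674 = -0.1081.
x_1 = (-0.6667 − 1.6667·(-0.1081))/6.0000 = -0.0811.

x = (-0.0811, -0.1081)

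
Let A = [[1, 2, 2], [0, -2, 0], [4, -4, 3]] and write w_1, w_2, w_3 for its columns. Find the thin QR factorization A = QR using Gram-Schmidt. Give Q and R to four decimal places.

Q = [[0.2425, 0.7996, 0.5494], [0.0000, -0.5664, 0.8242], [0.9701, -0.1999, -0.1374]], R = [[4.1231, -3.3955, 3.3955], [0.0000, 3.5314, 0.9994], [0.0000, 0.0000, 0.6868]]

w_1 = (1, 0, 4); ‖w_1‖ = 4.1231, so q_1 = (0.2425, 0.0000, 0.9701).
q_1·w_2 = 0.2425·2 + 0.0000·(-2) + 0.9701·(-4) = -3.3955.
u_2 = w_2 + 3.3955·q_1 = (2.8235, -2.0000, -0.7059).
‖u_2‖ = 3.5314, so q_2 = (0.7996, -0.5664, -0.1999).
q_1·w_3 = 0.2425·2 + 0.0000·0 + 0.9701·3 = 3.3955; q_2·w_3 = 0.7996·2 + (-0.5664)·0 + (-0.1999)·3 = 0.9994.
u_3 = w_3 − 3.3955·q_1 − 0.9994·q_2 = (0.3774, 0.5660, -0.0943).
‖u_3‖ = 0.6868, so q_3 = (0.5494, 0.8242, -0.1374).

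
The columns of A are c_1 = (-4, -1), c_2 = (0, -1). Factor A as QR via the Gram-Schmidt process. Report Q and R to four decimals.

Q = [[-0.9701, 0.2425], [-0.2425, -0.9701]], R = [[4.1231, 0.2425], [0.0000, 0.9701]]

c_1 = (-4, -1); ‖c_1‖ = 4.1231, so q_1 = (-0.9701, -0.2425).
q_1·c_2 = (-0.9701)·0 + (-0.2425)·(-1) = 0.2425.
u_2 = c_2 − 0.2425·q_1 = (0.2353, -0.9412).
‖u_2‖ = 0.9701, so q_2 = (0.2425, -0.9701).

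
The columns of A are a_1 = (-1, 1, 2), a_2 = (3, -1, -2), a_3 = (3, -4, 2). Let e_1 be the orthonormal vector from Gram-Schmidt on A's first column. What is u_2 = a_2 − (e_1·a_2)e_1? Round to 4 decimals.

u_2 = (1.6667, 0.3333, 0.6667)

a_1 = (-1, 1, 2); ‖a_1‖ = 2.4495, so e_1 = (-0.4082, 0.4082, 0.8165).
e_1·a_2 = (-0.4082)·3 + 0.4082·(-1) + 0.8165·(-2) = -3.2660.
u_2 = a_2 + 3.2660·e_1 = (1.6667, 0.3333, 0.6667).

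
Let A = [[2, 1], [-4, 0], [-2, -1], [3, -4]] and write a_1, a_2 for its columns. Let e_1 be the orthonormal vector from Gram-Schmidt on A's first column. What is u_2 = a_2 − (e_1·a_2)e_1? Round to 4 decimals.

a_1 = (2, -4, -2, 3); ‖a_1‖ = 5.7446, so e_1 = (0.3482, -0.6963, -0.3482, 0.5222).
e_1·a_2 = 0.3482·1 + (-0.6963)·0 + (-0.3482)·(-1) + 0.5222·(-4) = -1.3926.
u_2 = a_2 + 1.3926·e_1 = (1.4848, -0.9697, -1.4848, -3.2727).

u_2 = (1.4848, -0.9697, -1.4848, -3.2727)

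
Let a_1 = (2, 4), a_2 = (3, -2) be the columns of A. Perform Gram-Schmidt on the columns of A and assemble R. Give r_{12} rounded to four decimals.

r_{12} = -0.4472

a_1 = (2, 4); ‖a_1‖ = 4.4721, so q_1 = (0.4472, 0.8944).
r_{12} = q_1·a_2 = -0.4472.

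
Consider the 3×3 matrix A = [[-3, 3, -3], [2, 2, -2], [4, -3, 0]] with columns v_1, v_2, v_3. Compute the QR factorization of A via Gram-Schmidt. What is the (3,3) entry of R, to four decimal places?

e_1 = v_1/‖v_1‖ = (-3, 2, 4)/5.3852 = (-0.5571, 0.3714, 0.7428).
r_{12} = e_1·v_2 = -3.1568.
u_2 = v_2 + 3.1568·e_1 = (1.2414, 3.1724, -0.6552).
‖u_2‖ = 3.4691, so e_2 = (0.3578, 0.9145, -0.1889).
r_{13} = e_1·v_3 = 0.9285; r_{23} = e_2·v_3 = -2.9025.
u_3 = v_3 − 0.9285·e_1 + 2.9025·e_2 = (-1.4441, 0.3095, -1.2378).
r_{33} = ‖u_3‖ = 1.9270.

r_{33} = 1.9270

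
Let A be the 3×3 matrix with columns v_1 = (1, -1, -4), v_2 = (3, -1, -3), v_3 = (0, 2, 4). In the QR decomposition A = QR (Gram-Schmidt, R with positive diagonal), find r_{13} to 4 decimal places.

r_{13} = -4.2426

v_1 = (1, -1, -4); ‖v_1‖ = 4.2426, so q_1 = (0.2357, -0.2357, -0.9428).
r_{13} = q_1·v_3 = -4.2426.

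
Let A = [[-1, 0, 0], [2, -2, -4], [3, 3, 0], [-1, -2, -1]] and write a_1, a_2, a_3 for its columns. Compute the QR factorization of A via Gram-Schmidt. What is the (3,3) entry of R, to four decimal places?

r_{33} = 0.9578

q_1 = a_1/‖a_1‖ = (-1, 2, 3, -1)/3.8730 = (-0.2582, 0.5164, 0.7746, -0.2582).
r_{12} = q_1·a_2 = 1.8074.
u_2 = a_2 − 1.8074·q_1 = (0.4667, -2.9333, 1.6000, -1.5333).
‖u_2‖ = 3.7059, so q_2 = (0.1259, -0.7915, 0.4317, -0.4138).
r_{13} = q_1·a_3 = -1.8074; r_{23} = q_2·a_3 = 3.5799.
u_3 = a_3 + 1.8074·q_1 − 3.5799·q_2 = (-0.9175, -0.2330, -0.1456, 0.0146).
r_{33} = ‖u_3‖ = 0.9578.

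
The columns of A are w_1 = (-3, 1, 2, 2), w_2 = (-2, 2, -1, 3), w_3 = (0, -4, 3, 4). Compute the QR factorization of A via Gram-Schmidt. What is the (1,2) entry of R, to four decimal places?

w_1 = (-3, 1, 2, 2); ‖w_1‖ = 4.2426, so e_1 = (-0.7071, 0.2357, 0.4714, 0.4714).
r_{12} = e_1·w_2 = 2.8284.

r_{12} = 2.8284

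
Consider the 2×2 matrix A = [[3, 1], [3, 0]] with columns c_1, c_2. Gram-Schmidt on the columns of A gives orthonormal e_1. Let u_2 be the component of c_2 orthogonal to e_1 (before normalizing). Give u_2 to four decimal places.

c_1 = (3, 3); ‖c_1‖ = 4.2426, so e_1 = (0.7071, 0.7071).
e_1·c_2 = 0.7071·1 + 0.7071·0 = 0.7071.
u_2 = c_2 − 0.7071·e_1 = (0.5000, -0.5000).

u_2 = (0.5000, -0.5000)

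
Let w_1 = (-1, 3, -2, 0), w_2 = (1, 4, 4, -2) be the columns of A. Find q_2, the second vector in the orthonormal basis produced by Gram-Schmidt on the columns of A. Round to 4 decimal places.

q_2 = (0.2014, 0.5568, 0.7345, -0.3317)

w_1 = (-1, 3, -2, 0); ‖w_1‖ = 3.7417, so q_1 = (-0.2673, 0.8018, -0.5345, 0.0000).
q_1·w_2 = (-0.2673)·1 + 0.8018·4 + (-0.5345)·4 + 0.0000·(-2) = 0.8018.
u_2 = w_2 − 0.8018·q_1 = (1.2143, 3.3571, 4.4286, -2.0000).
‖u_2‖ = 6.0297, so q_2 = (0.2014, 0.5568, 0.7345, -0.3317).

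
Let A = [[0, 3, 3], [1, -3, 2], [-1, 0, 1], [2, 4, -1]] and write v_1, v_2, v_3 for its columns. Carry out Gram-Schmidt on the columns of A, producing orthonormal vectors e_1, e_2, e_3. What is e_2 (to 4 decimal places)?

v_1 = (0, 1, -1, 2); ‖v_1‖ = 2.4495, so e_1 = (0.0000, 0.4082, -0.4082, 0.8165).
e_1·v_2 = 0.0000·3 + 0.4082·(-3) + (-0.4082)·0 + 0.8165·4 = 2.0412.
u_2 = v_2 − 2.0412·e_1 = (3.0000, -3.8333, 0.8333, 2.3333).
‖u_2‖ = 5.4620, so e_2 = (0.5493, -0.7018, 0.1526, 0.4272).

e_2 = (0.5493, -0.7018, 0.1526, 0.4272)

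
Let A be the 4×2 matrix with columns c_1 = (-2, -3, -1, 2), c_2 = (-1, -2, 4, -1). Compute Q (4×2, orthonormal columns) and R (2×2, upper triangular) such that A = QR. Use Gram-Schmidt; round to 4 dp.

Q = [[-0.4714, -0.1667], [-0.7071, -0.3571], [-0.2357, 0.8810], [0.4714, -0.2619]], R = [[4.2426, 0.4714], [0.0000, 4.6667]]

c_1 = (-2, -3, -1, 2); ‖c_1‖ = 4.2426, so q_1 = (-0.4714, -0.7071, -0.2357, 0.4714).
q_1·c_2 = (-0.4714)·(-1) + (-0.7071)·(-2) + (-0.2357)·4 + 0.4714·(-1) = 0.4714.
u_2 = c_2 − 0.4714·q_1 = (-0.7778, -1.6667, 4.1111, -1.2222).
‖u_2‖ = 4.6667, so q_2 = (-0.1667, -0.3571, 0.8810, -0.2619).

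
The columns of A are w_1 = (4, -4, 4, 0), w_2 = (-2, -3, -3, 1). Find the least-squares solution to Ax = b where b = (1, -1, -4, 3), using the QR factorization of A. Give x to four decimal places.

w_1 = (4, -4, 4, 0); ‖w_1‖ = 6.9282, so q_1 = (0.5774, -0.5774, 0.5774, 0.0000).
q_1·w_2 = 0.5774·(-2) + (-0.5774)·(-3) + 0.5774·(-3) + 0.0000·1 = -1.1547.
u_2 = w_2 + 1.1547·q_1 = (-1.3333, -3.6667, -2.3333, 1.0000).
‖u_2‖ = 4.6547, so q_2 = (-0.2864, -0.7877, -0.5013, 0.2148).
Qᵀb = (-1.1547, 3.1509).
Back-substitute: x_2 = 3.1509/4.6547 = 0.6769.
x_1 = (-1.1547 + 1.1547·0.6769)/6.9282 = -0.0538.

x = (-0.0538, 0.6769)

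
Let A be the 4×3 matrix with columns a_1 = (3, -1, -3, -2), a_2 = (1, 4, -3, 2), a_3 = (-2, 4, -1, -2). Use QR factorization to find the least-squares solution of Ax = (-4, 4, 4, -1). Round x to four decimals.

x = (-0.9453, -0.3522, 0.9497)

a_1 = (3, -1, -3, -2); ‖a_1‖ = 4.7958, so e_1 = (0.6255, -0.2085, -0.6255, -0.4170).
e_1·a_2 = 0.6255·1 + (-0.2085)·4 + (-0.6255)·(-3) + (-0.4170)·2 = 0.8341.
u_2 = a_2 − 0.8341·e_1 = (0.4783, 4.1739, -2.4783, 2.3478).
‖u_2‖ = 5.4133, so e_2 = (0.0883, 0.7710, -0.4578, 0.4337).
e_1·a_3 = 0.6255·(-2) + (-0.2085)·4 + (-0.6255)·(-1) + (-0.4170)·(-2) = -0.6255; e_2·a_3 = 0.0883·(-2) + 0.7710·4 + (-0.4578)·(-1) + 0.4337·(-2) = 2.4979.
u_3 = a_3 + 0.6255·e_1 − 2.4979·e_2 = (-1.8294, 1.9436, -0.2478, -3.3442).
‖u_3‖ = 4.2860, so e_3 = (-0.4268, 0.4535, -0.0578, -0.7803).
Qᵀb = (-5.4214, 0.4658, 4.0703).
Back-substitute: x_3 = 4.0703/4.2860 = 0.9497.
x_2 = (0.4658 − 2.4979·0.9497)/5.4133 = -0.3522.
x_1 = (-5.4214 − 0.8341·(-0.3522) + 0.6255·0.9497)/4.7958 = -0.9453.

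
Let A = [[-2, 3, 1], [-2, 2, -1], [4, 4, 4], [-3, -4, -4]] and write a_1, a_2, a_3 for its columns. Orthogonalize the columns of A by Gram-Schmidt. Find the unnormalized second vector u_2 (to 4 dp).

e_1 = a_1/‖a_1‖ = (-2, -2, 4, -3)/5.7446 = (-0.3482, -0.3482, 0.6963, -0.5222).
r_{12} = e_1·a_2 = 3.1334.
u_2 = a_2 − 3.1334·e_1 = (4.0909, 3.0909, 1.8182, -2.3636).

u_2 = (4.0909, 3.0909, 1.8182, -2.3636)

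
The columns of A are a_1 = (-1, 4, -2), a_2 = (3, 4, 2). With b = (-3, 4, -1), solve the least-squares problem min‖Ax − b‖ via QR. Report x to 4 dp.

x = (1.0682, -0.1591)

q_1 = a_1/‖a_1‖ = (-1, 4, -2)/4.5826 = (-0.2182, 0.8729, -0.4364).
r_{12} = q_1·a_2 = 1.9640.
u_2 = a_2 − 1.9640·q_1 = (3.4286, 2.2857, 2.8571).
‖u_2‖ = 5.0143, so q_2 = (0.6838, 0.4558, 0.5698).
Qᵀb = (4.5826, -0.7977).
Back-substitute: x_2 = -0.7977/5.0143 = -0.1591.
x_1 = (4.5826 − 1.9640·(-0.1591))/4.5826 = 1.0682.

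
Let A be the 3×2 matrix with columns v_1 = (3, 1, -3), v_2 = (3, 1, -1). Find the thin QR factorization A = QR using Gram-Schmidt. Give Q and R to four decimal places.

Q = [[0.6882, 0.6529], [0.2294, 0.2176], [-0.6882, 0.7255]], R = [[4.3589, 2.9824], [0.0000, 1.4510]]

e_1 = v_1/‖v_1‖ = (3, 1, -3)/4.3589 = (0.6882, 0.2294, -0.6882).
r_{12} = e_1·v_2 = 2.9824.
u_2 = v_2 − 2.9824·e_1 = (0.9474, 0.3158, 1.0526).
‖u_2‖ = 1.4510, so e_2 = (0.6529, 0.2176, 0.7255).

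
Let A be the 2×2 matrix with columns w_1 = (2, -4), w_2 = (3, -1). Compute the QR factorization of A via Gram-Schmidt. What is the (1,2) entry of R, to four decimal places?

q_1 = w_1/‖w_1‖ = (2, -4)/4.4721 = (0.4472, -0.8944).
r_{12} = q_1·w_2 = 2.2361.

r_{12} = 2.2361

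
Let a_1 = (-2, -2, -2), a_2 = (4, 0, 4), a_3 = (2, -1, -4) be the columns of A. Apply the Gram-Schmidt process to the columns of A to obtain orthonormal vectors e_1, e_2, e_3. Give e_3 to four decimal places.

e_3 = (0.7071, 0.0000, -0.7071)

e_1 = a_1/‖a_1‖ = (-2, -2, -2)/3.4641 = (-0.5774, -0.5774, -0.5774).
r_{12} = e_1·a_2 = -4.6188.
u_2 = a_2 + 4.6188·e_1 = (1.3333, -2.6667, 1.3333).
‖u_2‖ = 3.2660, so e_2 = (0.4082, -0.8165, 0.4082).
r_{13} = e_1·a_3 = 1.7321; r_{23} = e_2·a_3 = 0.0000.
u_3 = a_3 − 1.7321·e_1 − 0.0000·e_2 = (3.0000, 0.0000, -3.0000).
‖u_3‖ = 4.2426, so e_3 = (0.7071, 0.0000, -0.7071).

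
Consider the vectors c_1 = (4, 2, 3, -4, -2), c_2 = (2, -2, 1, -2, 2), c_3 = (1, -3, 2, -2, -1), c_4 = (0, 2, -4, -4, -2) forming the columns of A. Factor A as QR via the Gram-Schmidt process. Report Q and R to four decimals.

c_1 = (4, 2, 3, -4, -2); ‖c_1‖ = 7.0000, so e_1 = (0.5714, 0.2857, 0.4286, -0.5714, -0.2857).
e_1·c_2 = 0.5714·2 + 0.2857·(-2) + 0.4286·1 + (-0.5714)·(-2) + (-0.2857)·2 = 1.5714.
u_2 = c_2 − 1.5714·e_1 = (1.1020, -2.4490, 0.3265, -1.1020, 2.4490).
‖u_2‖ = 3.8119, so e_2 = (0.2891, -0.6425, 0.0857, -0.2891, 0.6425).
e_1·c_3 = 0.5714·1 + 0.2857·(-3) + 0.4286·2 + (-0.5714)·(-2) + (-0.2857)·(-1) = 2.0000; e_2·c_3 = 0.2891·1 + (-0.6425)·(-3) + 0.0857·2 + (-0.2891)·(-2) + 0.6425·(-1) = 2.3235.
u_3 = c_3 − 2.0000·e_1 − 2.3235·e_2 = (-0.8146, -2.0787, 0.9438, -0.1854, -1.9213).
‖u_3‖ = 3.0986, so e_3 = (-0.2629, -0.6708, 0.3046, -0.0598, -0.6201).
e_1·c_4 = 0.5714·0 + 0.2857·2 + 0.4286·(-4) + (-0.5714)·(-4) + (-0.2857)·(-2) = 1.7143; e_2·c_4 = 0.2891·0 + (-0.6425)·2 + 0.0857·(-4) + (-0.2891)·(-4) + 0.6425·(-2) = -1.7560; e_3·c_4 = (-0.2629)·0 + (-0.6708)·2 + 0.3046·(-4) + (-0.0598)·(-4) + (-0.6201)·(-2) = -1.0806.
u_4 = c_4 − 1.7143·e_1 + 1.7560·e_2 + 1.0806·e_3 = (-0.7560, -0.3429, -4.2551, -3.5927, -1.0521).
‖u_4‖ = 5.7280, so e_4 = (-0.1320, -0.0599, -0.7429, -0.6272, -0.1837).

Q = [[0.5714, 0.2891, -0.2629, -0.1320], [0.2857, -0.6425, -0.6708, -0.0599], [0.4286, 0.0857, 0.3046, -0.7429], [-0.5714, -0.2891, -0.0598, -0.6272], [-0.2857, 0.6425, -0.6201, -0.1837]], R = [[7.0000, 1.5714, 2.0000, 1.7143], [0.0000, 3.8119, 2.3235, -1.7560], [0.0000, 0.0000, 3.0986, -1.0806], [0.0000, 0.0000, 0.0000, 5.7280]]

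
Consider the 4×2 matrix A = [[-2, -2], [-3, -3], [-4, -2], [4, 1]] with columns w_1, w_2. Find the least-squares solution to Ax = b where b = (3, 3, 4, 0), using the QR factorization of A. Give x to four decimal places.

q_1 = w_1/‖w_1‖ = (-2, -3, -4, 4)/6.7082 = (-0.2981, -0.4472, -0.5963, 0.5963).
r_{12} = q_1·w_2 = 3.7268.
u_2 = w_2 − 3.7268·q_1 = (-0.8889, -1.3333, 0.2222, -1.2222).
‖u_2‖ = 2.0276, so q_2 = (-0.4384, -0.6576, 0.1096, -0.6028).
Qᵀb = (-4.6212, -2.8496).
Back-substitute: x_2 = -2.8496/2.0276 = -1.4054.
x_1 = (-4.6212 − 3.7268·(-1.4054))/6.7082 = 0.0919.

x = (0.0919, -1.4054)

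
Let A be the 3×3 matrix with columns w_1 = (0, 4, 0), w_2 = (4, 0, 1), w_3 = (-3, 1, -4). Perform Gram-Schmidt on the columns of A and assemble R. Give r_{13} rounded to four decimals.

r_{13} = 1.0000

w_1 = (0, 4, 0); ‖w_1‖ = 4.0000, so e_1 = (0.0000, 1.0000, 0.0000).
r_{13} = e_1·w_3 = 1.0000.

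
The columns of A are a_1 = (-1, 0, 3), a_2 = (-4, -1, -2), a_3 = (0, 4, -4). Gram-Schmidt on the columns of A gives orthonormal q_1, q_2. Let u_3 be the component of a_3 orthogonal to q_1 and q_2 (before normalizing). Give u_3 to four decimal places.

a_1 = (-1, 0, 3); ‖a_1‖ = 3.1623, so q_1 = (-0.3162, 0.0000, 0.9487).
q_1·a_2 = (-0.3162)·(-4) + 0.0000·(-1) + 0.9487·(-2) = -0.6325.
u_2 = a_2 + 0.6325·q_1 = (-4.2000, -1.0000, -1.4000).
‖u_2‖ = 4.5387, so q_2 = (-0.9254, -0.2203, -0.3085).
q_1·a_3 = (-0.3162)·0 + 0.0000·4 + 0.9487·(-4) = -3.7947; q_2·a_3 = (-0.9254)·0 + (-0.2203)·4 + (-0.3085)·(-4) = 0.3525.
u_3 = a_3 + 3.7947·q_1 − 0.3525·q_2 = (-0.8738, 4.0777, -0.2913).

u_3 = (-0.8738, 4.0777, -0.2913)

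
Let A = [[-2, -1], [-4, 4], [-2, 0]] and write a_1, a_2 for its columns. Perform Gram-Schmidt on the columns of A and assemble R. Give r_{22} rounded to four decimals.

a_1 = (-2, -4, -2); ‖a_1‖ = 4.8990, so e_1 = (-0.4082, -0.8165, -0.4082).
e_1·a_2 = (-0.4082)·(-1) + (-0.8165)·4 + (-0.4082)·0 = -2.8577.
u_2 = a_2 + 2.8577·e_1 = (-2.1667, 1.6667, -1.1667).
r_{22} = ‖u_2‖ = 2.9721.

r_{22} = 2.9721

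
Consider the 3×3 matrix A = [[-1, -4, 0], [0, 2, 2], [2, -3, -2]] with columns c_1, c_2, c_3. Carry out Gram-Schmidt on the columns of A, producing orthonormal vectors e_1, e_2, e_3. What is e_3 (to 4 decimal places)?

e_1 = c_1/‖c_1‖ = (-1, 0, 2)/2.2361 = (-0.4472, 0.0000, 0.8944).
r_{12} = e_1·c_2 = -0.8944.
u_2 = c_2 + 0.8944·e_1 = (-4.4000, 2.0000, -2.2000).
‖u_2‖ = 5.3104, so e_2 = (-0.8286, 0.3766, -0.4143).
r_{13} = e_1·c_3 = -1.7889; r_{23} = e_2·c_3 = 1.5818.
u_3 = c_3 + 1.7889·e_1 − 1.5818·e_2 = (0.5106, 1.4043, 0.2553).
‖u_3‖ = 1.5159, so e_3 = (0.3369, 0.9264, 0.1684).

e_3 = (0.3369, 0.9264, 0.1684)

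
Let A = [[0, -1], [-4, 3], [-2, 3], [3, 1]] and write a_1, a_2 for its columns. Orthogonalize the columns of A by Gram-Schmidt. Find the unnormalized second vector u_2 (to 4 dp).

a_1 = (0, -4, -2, 3); ‖a_1‖ = 5.3852, so q_1 = (0.0000, -0.7428, -0.3714, 0.5571).
q_1·a_2 = 0.0000·(-1) + (-0.7428)·3 + (-0.3714)·3 + 0.5571·1 = -2.7854.
u_2 = a_2 + 2.7854·q_1 = (-1.0000, 0.9310, 1.9655, 2.5517).

u_2 = (-1.0000, 0.9310, 1.9655, 2.5517)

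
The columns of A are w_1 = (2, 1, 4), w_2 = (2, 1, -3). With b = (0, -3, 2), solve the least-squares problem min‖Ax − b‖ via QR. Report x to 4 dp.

x = (0.0286, -0.6286)

w_1 = (2, 1, 4); ‖w_1‖ = 4.5826, so q_1 = (0.4364, 0.2182, 0.8729).
q_1·w_2 = 0.4364·2 + 0.2182·1 + 0.8729·(-3) = -1.5275.
u_2 = w_2 + 1.5275·q_1 = (2.6667, 1.3333, -1.6667).
‖u_2‖ = 3.4157, so q_2 = (0.7807, 0.3904, -0.4880).
Qᵀb = (1.0911, -2.1470).
Back-substitute: x_2 = -2.1470/3.4157 = -0.6286.
x_1 = (1.0911 + 1.5275·(-0.6286))/4.5826 = 0.0286.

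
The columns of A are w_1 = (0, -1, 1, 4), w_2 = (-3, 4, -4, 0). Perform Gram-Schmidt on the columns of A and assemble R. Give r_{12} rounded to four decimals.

w_1 = (0, -1, 1, 4); ‖w_1‖ = 4.2426, so q_1 = (0.0000, -0.2357, 0.2357, 0.9428).
r_{12} = q_1·w_2 = -1.8856.

r_{12} = -1.8856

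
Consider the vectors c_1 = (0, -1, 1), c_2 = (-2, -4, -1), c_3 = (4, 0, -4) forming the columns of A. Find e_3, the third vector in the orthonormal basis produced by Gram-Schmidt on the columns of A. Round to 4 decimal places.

c_1 = (0, -1, 1); ‖c_1‖ = 1.4142, so e_1 = (0.0000, -0.7071, 0.7071).
e_1·c_2 = 0.0000·(-2) + (-0.7071)·(-4) + 0.7071·(-1) = 2.1213.
u_2 = c_2 − 2.1213·e_1 = (-2.0000, -2.5000, -2.5000).
‖u_2‖ = 4.0620, so e_2 = (-0.4924, -0.6155, -0.6155).
e_1·c_3 = 0.0000·4 + (-0.7071)·0 + 0.7071·(-4) = -2.8284; e_2·c_3 = (-0.4924)·4 + (-0.6155)·0 + (-0.6155)·(-4) = 0.4924.
u_3 = c_3 + 2.8284·e_1 − 0.4924·e_2 = (4.2424, -1.6970, -1.6970).
‖u_3‖ = 4.8742, so e_3 = (0.8704, -0.3482, -0.3482).

e_3 = (0.8704, -0.3482, -0.3482)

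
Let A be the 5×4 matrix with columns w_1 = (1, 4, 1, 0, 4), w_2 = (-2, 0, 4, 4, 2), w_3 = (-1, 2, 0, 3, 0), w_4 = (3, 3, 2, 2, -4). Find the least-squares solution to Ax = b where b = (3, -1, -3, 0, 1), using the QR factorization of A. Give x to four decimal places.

x = (0.1161, -0.4634, 0.1125, -0.1001)

w_1 = (1, 4, 1, 0, 4); ‖w_1‖ = 5.8310, so e_1 = (0.1715, 0.6860, 0.1715, 0.0000, 0.6860).
e_1·w_2 = 0.1715·(-2) + 0.6860·0 + 0.1715·4 + 0.0000·4 + 0.6860·2 = 1.7150.
u_2 = w_2 − 1.7150·e_1 = (-2.2941, -1.1765, 3.7059, 4.0000, 0.8235).
‖u_2‖ = 6.0876, so e_2 = (-0.3769, -0.1933, 0.6088, 0.6571, 0.1353).
e_1·w_3 = 0.1715·(-1) + 0.6860·2 + 0.1715·0 + 0.0000·3 + 0.6860·0 = 1.2005; e_2·w_3 = (-0.3769)·(-1) + (-0.1933)·2 + 0.6088·0 + 0.6571·3 + 0.1353·0 = 1.9616.
u_3 = w_3 − 1.2005·e_1 − 1.9616·e_2 = (-0.4667, 1.5556, -1.4000, 1.7111, -1.0889).
‖u_3‖ = 2.9515, so e_3 = (-0.1581, 0.5270, -0.4743, 0.5798, -0.3689).
e_1·w_4 = 0.1715·3 + 0.6860·3 + 0.1715·2 + 0.0000·2 + 0.6860·(-4) = 0.1715; e_2·w_4 = (-0.3769)·3 + (-0.1933)·3 + 0.6088·2 + 0.6571·2 + 0.1353·(-4) = 0.2802; e_3·w_4 = (-0.1581)·3 + 0.5270·3 + (-0.4743)·2 + 0.5798·2 + (-0.3689)·(-4) = 2.7933.
u_4 = w_4 − 0.1715·e_1 − 0.2802·e_2 − 2.7933·e_3 = (3.5179, 1.4643, 3.1250, 0.1964, -3.1250).
‖u_4‖ = 5.8386, so e_4 = (0.6025, 0.2508, 0.5352, 0.0336, -0.5352).
Qᵀb = (0.0000, -2.6283, 0.0527, -0.5842).
Back-substitute: x_4 = -0.5842/5.8386 = -0.1001.
x_3 = (0.0527 − 2.7933·(-0.1001))/2.9515 = 0.1125.
x_2 = (-2.6283 − 1.9616·0.1125 − 0.2802·(-0.1001))/6.0876 = -0.4634.
x_1 = (0.0000 − 1.7150·(-0.4634) − 1.2005·0.1125 − 0.1715·(-0.1001))/5.8310 = 0.1161.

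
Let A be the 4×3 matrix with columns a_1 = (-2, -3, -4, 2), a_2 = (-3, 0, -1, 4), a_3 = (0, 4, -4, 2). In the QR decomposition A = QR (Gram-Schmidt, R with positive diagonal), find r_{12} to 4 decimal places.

r_{12} = 3.1334

a_1 = (-2, -3, -4, 2); ‖a_1‖ = 5.7446, so q_1 = (-0.3482, -0.5222, -0.6963, 0.3482).
r_{12} = q_1·a_2 = 3.1334.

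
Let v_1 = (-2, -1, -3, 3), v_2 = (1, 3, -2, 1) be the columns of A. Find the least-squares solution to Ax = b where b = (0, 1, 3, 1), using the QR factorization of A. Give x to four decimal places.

x = (-0.2948, -0.0547)

v_1 = (-2, -1, -3, 3); ‖v_1‖ = 4.7958, so q_1 = (-0.4170, -0.2085, -0.6255, 0.6255).
q_1·v_2 = (-0.4170)·1 + (-0.2085)·3 + (-0.6255)·(-2) + 0.6255·1 = 0.8341.
u_2 = v_2 − 0.8341·q_1 = (1.3478, 3.1739, -1.4783, 0.4783).
‖u_2‖ = 3.7821, so q_2 = (0.3564, 0.8392, -0.3909, 0.1265).
Qᵀb = (-1.4596, -0.2069).
Back-substitute: x_2 = -0.2069/3.7821 = -0.0547.
x_1 = (-1.4596 − 0.8341·(-0.0547))/4.7958 = -0.2948.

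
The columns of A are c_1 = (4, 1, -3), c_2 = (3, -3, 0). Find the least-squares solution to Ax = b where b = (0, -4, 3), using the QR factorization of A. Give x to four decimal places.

c_1 = (4, 1, -3); ‖c_1‖ = 5.0990, so e_1 = (0.7845, 0.1961, -0.5883).
e_1·c_2 = 0.7845·3 + 0.1961·(-3) + (-0.5883)·0 = 1.7650.
u_2 = c_2 − 1.7650·e_1 = (1.6154, -3.3462, 1.0385).
‖u_2‖ = 3.8581, so e_2 = (0.4187, -0.8673, 0.2692).
Qᵀb = (-2.5495, 4.2768).
Back-substitute: x_2 = 4.2768/3.8581 = 1.1085.
x_1 = (-2.5495 − 1.7650·1.1085)/5.0990 = -0.8837.

x = (-0.8837, 1.1085)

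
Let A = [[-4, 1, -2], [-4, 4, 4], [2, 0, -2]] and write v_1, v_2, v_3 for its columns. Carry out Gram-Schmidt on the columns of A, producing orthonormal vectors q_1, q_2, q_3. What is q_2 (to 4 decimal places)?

v_1 = (-4, -4, 2); ‖v_1‖ = 6.0000, so q_1 = (-0.6667, -0.6667, 0.3333).
q_1·v_2 = (-0.6667)·1 + (-0.6667)·4 + 0.3333·0 = -3.3333.
u_2 = v_2 + 3.3333·q_1 = (-1.2222, 1.7778, 1.1111).
‖u_2‖ = 2.4267, so q_2 = (-0.5037, 0.7326, 0.4579).

q_2 = (-0.5037, 0.7326, 0.4579)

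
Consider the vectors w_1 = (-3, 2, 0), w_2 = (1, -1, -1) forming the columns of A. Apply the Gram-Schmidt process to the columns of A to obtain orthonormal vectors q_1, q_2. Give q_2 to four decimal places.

q_1 = w_1/‖w_1‖ = (-3, 2, 0)/3.6056 = (-0.8321, 0.5547, 0.0000).
r_{12} = q_1·w_2 = -1.3868.
u_2 = w_2 + 1.3868·q_1 = (-0.1538, -0.2308, -1.0000).
‖u_2‖ = 1.0377, so q_2 = (-0.1482, -0.2224, -0.9636).

q_2 = (-0.1482, -0.2224, -0.9636)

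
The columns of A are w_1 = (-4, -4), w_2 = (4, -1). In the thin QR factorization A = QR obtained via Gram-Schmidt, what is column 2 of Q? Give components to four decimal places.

w_1 = (-4, -4); ‖w_1‖ = 5.6569, so e_1 = (-0.7071, -0.7071).
e_1·w_2 = (-0.7071)·4 + (-0.7071)·(-1) = -2.1213.
u_2 = w_2 + 2.1213·e_1 = (2.5000, -2.5000).
‖u_2‖ = 3.5355, so e_2 = (0.7071, -0.7071).

e_2 = (0.7071, -0.7071)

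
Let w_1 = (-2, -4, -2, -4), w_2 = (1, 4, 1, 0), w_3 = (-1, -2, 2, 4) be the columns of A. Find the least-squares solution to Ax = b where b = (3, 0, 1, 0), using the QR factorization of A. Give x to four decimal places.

x = (-0.8667, -1.0000, -0.6667)

e_1 = w_1/‖w_1‖ = (-2, -4, -2, -4)/6.3246 = (-0.3162, -0.6325, -0.3162, -0.6325).
r_{12} = e_1·w_2 = -3.1623.
u_2 = w_2 + 3.1623·e_1 = (0.0000, 2.0000, 0.0000, -2.0000).
‖u_2‖ = 2.8284, so e_2 = (0.0000, 0.7071, 0.0000, -0.7071).
r_{13} = e_1·w_3 = -1.5811; r_{23} = e_2·w_3 = -4.2426.
u_3 = w_3 + 1.5811·e_1 + 4.2426·e_2 = (-1.5000, 0.0000, 1.5000, 0.0000).
‖u_3‖ = 2.1213, so e_3 = (-0.7071, 0.0000, 0.7071, 0.0000).
Qᵀb = (-1.2649, 0.0000, -1.4142).
Back-substitute: x_3 = -1.4142/2.1213 = -0.6667.
x_2 = (0.0000 + 4.2426·(-0.6667))/2.8284 = -1.0000.
x_1 = (-1.2649 + 3.1623·(-1.0000) + 1.5811·(-0.6667))/6.3246 = -0.8667.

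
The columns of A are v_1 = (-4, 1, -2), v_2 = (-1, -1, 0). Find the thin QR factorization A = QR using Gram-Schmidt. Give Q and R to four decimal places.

Q = [[-0.8729, -0.3419], [0.2182, -0.9117], [-0.4364, 0.2279]], R = [[4.5826, 0.6547], [0.0000, 1.2536]]

v_1 = (-4, 1, -2); ‖v_1‖ = 4.5826, so q_1 = (-0.8729, 0.2182, -0.4364).
q_1·v_2 = (-0.8729)·(-1) + 0.2182·(-1) + (-0.4364)·0 = 0.6547.
u_2 = v_2 − 0.6547·q_1 = (-0.4286, -1.1429, 0.2857).
‖u_2‖ = 1.2536, so q_2 = (-0.3419, -0.9117, 0.2279).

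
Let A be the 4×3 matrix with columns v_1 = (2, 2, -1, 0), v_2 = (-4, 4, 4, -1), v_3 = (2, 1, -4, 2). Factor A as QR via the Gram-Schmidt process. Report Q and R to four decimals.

v_1 = (2, 2, -1, 0); ‖v_1‖ = 3.0000, so q_1 = (0.6667, 0.6667, -0.3333, 0.0000).
q_1·v_2 = 0.6667·(-4) + 0.6667·4 + (-0.3333)·4 + 0.0000·(-1) = -1.3333.
u_2 = v_2 + 1.3333·q_1 = (-3.1111, 4.8889, 3.5556, -1.0000).
‖u_2‖ = 6.8718, so q_2 = (-0.4527, 0.7114, 0.5174, -0.1455).
q_1·v_3 = 0.6667·2 + 0.6667·1 + (-0.3333)·(-4) + 0.0000·2 = 3.3333; q_2·v_3 = (-0.4527)·2 + 0.7114·1 + 0.5174·(-4) + (-0.1455)·2 = -2.5547.
u_3 = v_3 − 3.3333·q_1 + 2.5547·q_2 = (-1.3788, 0.5953, -1.5671, 1.6282).
‖u_3‖ = 2.7134, so q_3 = (-0.5082, 0.2194, -0.5775, 0.6001).

Q = [[0.6667, -0.4527, -0.5082], [0.6667, 0.7114, 0.2194], [-0.3333, 0.5174, -0.5775], [0.0000, -0.1455, 0.6001]], R = [[3.0000, -1.3333, 3.3333], [0.0000, 6.8718, -2.5547], [0.0000, 0.0000, 2.7134]]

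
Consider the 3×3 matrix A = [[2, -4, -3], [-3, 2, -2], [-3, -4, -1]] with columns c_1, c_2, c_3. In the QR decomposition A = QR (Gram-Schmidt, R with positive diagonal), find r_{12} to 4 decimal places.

c_1 = (2, -3, -3); ‖c_1‖ = 4.6904, so e_1 = (0.4264, -0.6396, -0.6396).
r_{12} = e_1·c_2 = -0.4264.

r_{12} = -0.4264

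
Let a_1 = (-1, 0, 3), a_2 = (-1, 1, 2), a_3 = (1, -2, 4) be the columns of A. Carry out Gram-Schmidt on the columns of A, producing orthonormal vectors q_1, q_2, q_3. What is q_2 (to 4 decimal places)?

a_1 = (-1, 0, 3); ‖a_1‖ = 3.1623, so q_1 = (-0.3162, 0.0000, 0.9487).
q_1·a_2 = (-0.3162)·(-1) + 0.0000·1 + 0.9487·2 = 2.2136.
u_2 = a_2 − 2.2136·q_1 = (-0.3000, 1.0000, -0.1000).
‖u_2‖ = 1.0488, so q_2 = (-0.2860, 0.9535, -0.0953).

q_2 = (-0.2860, 0.9535, -0.0953)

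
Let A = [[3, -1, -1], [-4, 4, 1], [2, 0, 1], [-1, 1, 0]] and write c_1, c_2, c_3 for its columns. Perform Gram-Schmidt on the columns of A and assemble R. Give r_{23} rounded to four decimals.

r_{23} = 0.7715

c_1 = (3, -4, 2, -1); ‖c_1‖ = 5.4772, so e_1 = (0.5477, -0.7303, 0.3651, -0.1826).
e_1·c_2 = 0.5477·(-1) + (-0.7303)·4 + 0.3651·0 + (-0.1826)·1 = -3.6515.
u_2 = c_2 + 3.6515·e_1 = (1.0000, 1.3333, 1.3333, 0.3333).
‖u_2‖ = 2.1602, so e_2 = (0.4629, 0.6172, 0.6172, 0.1543).
r_{23} = e_2·c_3 = 0.7715.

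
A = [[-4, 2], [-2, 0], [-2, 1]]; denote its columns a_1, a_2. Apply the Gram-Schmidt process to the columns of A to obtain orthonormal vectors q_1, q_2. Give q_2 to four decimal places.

q_2 = (0.3651, -0.9129, 0.1826)

a_1 = (-4, -2, -2); ‖a_1‖ = 4.8990, so q_1 = (-0.8165, -0.4082, -0.4082).
q_1·a_2 = (-0.8165)·2 + (-0.4082)·0 + (-0.4082)·1 = -2.0412.
u_2 = a_2 + 2.0412·q_1 = (0.3333, -0.8333, 0.1667).
‖u_2‖ = 0.9129, so q_2 = (0.3651, -0.9129, 0.1826).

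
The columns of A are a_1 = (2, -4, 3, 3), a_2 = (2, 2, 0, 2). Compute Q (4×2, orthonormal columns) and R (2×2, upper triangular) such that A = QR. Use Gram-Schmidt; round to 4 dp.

a_1 = (2, -4, 3, 3); ‖a_1‖ = 6.1644, so e_1 = (0.3244, -0.6489, 0.4867, 0.4867).
e_1·a_2 = 0.3244·2 + (-0.6489)·2 + 0.4867·0 + 0.4867·2 = 0.3244.
u_2 = a_2 − 0.3244·e_1 = (1.8947, 2.2105, -0.1579, 1.8421).
‖u_2‖ = 3.4489, so e_2 = (0.5494, 0.6409, -0.0458, 0.5341).

Q = [[0.3244, 0.5494], [-0.6489, 0.6409], [0.4867, -0.0458], [0.4867, 0.5341]], R = [[6.1644, 0.3244], [0.0000, 3.4489]]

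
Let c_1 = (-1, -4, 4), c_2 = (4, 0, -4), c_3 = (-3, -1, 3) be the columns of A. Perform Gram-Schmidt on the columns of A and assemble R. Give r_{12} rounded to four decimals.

q_1 = c_1/‖c_1‖ = (-1, -4, 4)/5.7446 = (-0.1741, -0.6963, 0.6963).
r_{12} = q_1·c_2 = -3.4816.

r_{12} = -3.4816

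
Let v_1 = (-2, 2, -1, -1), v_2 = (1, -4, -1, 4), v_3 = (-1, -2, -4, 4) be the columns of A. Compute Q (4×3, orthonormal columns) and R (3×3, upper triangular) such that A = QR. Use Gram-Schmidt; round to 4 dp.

q_1 = v_1/‖v_1‖ = (-2, 2, -1, -1)/3.1623 = (-0.6325, 0.6325, -0.3162, -0.3162).
r_{12} = q_1·v_2 = -4.1110.
u_2 = v_2 + 4.1110·q_1 = (-1.6000, -1.4000, -2.3000, 2.7000).
‖u_2‖ = 4.1352, so q_2 = (-0.3869, -0.3386, -0.5562, 0.6529).
r_{13} = q_1·v_3 = -0.6325; r_{23} = q_2·v_3 = 5.9005.
u_3 = v_3 + 0.6325·q_1 − 5.9005·q_2 = (0.8830, 0.3977, -0.9181, -0.0526).
‖u_3‖ = 1.3355, so q_3 = (0.6612, 0.2978, -0.6875, -0.0394).

Q = [[-0.6325, -0.3869, 0.6612], [0.6325, -0.3386, 0.2978], [-0.3162, -0.5562, -0.6875], [-0.3162, 0.6529, -0.0394]], R = [[3.1623, -4.1110, -0.6325], [0.0000, 4.1352, 5.9005], [0.0000, 0.0000, 1.3355]]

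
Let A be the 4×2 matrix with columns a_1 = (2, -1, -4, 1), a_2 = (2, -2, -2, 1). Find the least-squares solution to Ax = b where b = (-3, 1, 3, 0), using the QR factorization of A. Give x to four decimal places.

q_1 = a_1/‖a_1‖ = (2, -1, -4, 1)/4.6904 = (0.4264, -0.2132, -0.8528, 0.2132).
r_{12} = q_1·a_2 = 3.1980.
u_2 = a_2 − 3.1980·q_1 = (0.6364, -1.3182, 0.7273, 0.3182).
‖u_2‖ = 1.6652, so q_2 = (0.3822, -0.7916, 0.4368, 0.1911).
Qᵀb = (-4.0508, -0.6278).
Back-substitute: x_2 = -0.6278/1.6652 = -0.3770.
x_1 = (-4.0508 − 3.1980·(-0.3770))/4.6904 = -0.6066.

x = (-0.6066, -0.3770)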